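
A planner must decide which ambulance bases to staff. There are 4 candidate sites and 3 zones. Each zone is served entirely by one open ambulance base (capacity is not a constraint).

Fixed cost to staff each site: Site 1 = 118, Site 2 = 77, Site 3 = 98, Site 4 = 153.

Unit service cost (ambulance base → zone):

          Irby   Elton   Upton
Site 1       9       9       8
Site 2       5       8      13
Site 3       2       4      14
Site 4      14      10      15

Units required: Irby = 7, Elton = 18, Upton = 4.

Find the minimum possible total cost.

For any fixed open set, each zone goes to its cheapest open site; total = fixed + service.
{Site 3}: Irby→Site 3 2·7=14, Elton→Site 3 4·18=72, Upton→Site 3 14·4=56. Service 142; fixed 98; total 240.
{Site 2}: service 231 + fixed 77 = 308
{Site 2, Site 3}: Irby→Site 3 2·7=14, Elton→Site 3 4·18=72, Upton→Site 2 13·4=52. Service 138; fixed 175; total 313.
{Site 1, Site 2, Site 3, Site 4}: service 118 + fixed 446 = 564
No other subset beats 240.

Minimum total cost: 240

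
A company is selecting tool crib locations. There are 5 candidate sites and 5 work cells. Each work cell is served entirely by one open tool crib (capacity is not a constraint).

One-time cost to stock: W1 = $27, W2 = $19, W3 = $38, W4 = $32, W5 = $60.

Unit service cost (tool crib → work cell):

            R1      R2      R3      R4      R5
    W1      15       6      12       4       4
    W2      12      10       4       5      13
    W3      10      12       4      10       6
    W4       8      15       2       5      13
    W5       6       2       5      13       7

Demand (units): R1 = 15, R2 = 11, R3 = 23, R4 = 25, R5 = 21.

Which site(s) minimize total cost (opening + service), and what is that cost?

For any fixed open set, each work cell goes to its cheapest open site; total = fixed + service.
{W1, W4, W5}: R1→W5 6·15=90, R2→W5 2·11=22, R3→W4 2·23=46, R4→W1 4·25=100, R5→W1 4·21=84. Service 342; fixed 119; total 461.
{W1, W4}: R1→W4 8·15=120, R2→W1 6·11=66, R3→W4 2·23=46, R4→W1 4·25=100, R5→W1 4·21=84. Service 416; fixed 59; total 475.
{W1, W2, W4, W5}: service 342 + fixed 138 = 480
{W1, W2, W3, W4, W5}: R1→W5 6·15=90, R2→W5 2·11=22, R3→W4 2·23=46, R4→W1 4·25=100, R5→W1 4·21=84. Service 342; fixed 176; total 518.
No other subset beats 461.

Open W1, W4 and W5; minimum total cost 461.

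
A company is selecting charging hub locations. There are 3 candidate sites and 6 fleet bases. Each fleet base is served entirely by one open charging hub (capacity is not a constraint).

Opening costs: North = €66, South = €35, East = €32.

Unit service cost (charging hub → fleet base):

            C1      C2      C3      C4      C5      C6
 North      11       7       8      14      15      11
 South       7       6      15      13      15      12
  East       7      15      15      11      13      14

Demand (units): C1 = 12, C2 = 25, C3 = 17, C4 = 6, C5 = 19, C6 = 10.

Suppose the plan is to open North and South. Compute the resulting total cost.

Total cost: 944

Each fleet base is assigned to its cheapest site among the open ones.
{North, South}: C1→South 7·12=84, C2→South 6·25=150, C3→North 8·17=136, C4→South 13·6=78, C5→North 15·19=285, C6→North 11·10=110. Service 843; fixed 101; total 944.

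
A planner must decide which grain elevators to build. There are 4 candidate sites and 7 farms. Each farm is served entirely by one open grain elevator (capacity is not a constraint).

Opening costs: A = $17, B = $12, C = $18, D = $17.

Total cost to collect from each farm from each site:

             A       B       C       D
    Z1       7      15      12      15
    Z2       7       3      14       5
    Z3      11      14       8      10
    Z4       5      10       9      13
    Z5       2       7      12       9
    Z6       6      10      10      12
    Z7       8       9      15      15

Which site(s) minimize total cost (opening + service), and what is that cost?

Open A only; minimum total cost 63.

For any fixed open set, each farm goes to its cheapest open site; total = fixed + service.
{A}: Z1→A 7, Z2→A 7, Z3→A 11, Z4→A 5, Z5→A 2, Z6→A 6, Z7→A 8. Service 46; fixed 17; total 63.
{A, B}: service 42 + fixed 29 = 71
{A, D}: Z1→A 7, Z2→D 5, Z3→D 10, Z4→A 5, Z5→A 2, Z6→A 6, Z7→A 8. Service 43; fixed 34; total 77.
{A, B, C, D}: Z1→A 7, Z2→B 3, Z3→C 8, Z4→A 5, Z5→A 2, Z6→A 6, Z7→A 8. Service 39; fixed 64; total 103.
No other subset beats 63.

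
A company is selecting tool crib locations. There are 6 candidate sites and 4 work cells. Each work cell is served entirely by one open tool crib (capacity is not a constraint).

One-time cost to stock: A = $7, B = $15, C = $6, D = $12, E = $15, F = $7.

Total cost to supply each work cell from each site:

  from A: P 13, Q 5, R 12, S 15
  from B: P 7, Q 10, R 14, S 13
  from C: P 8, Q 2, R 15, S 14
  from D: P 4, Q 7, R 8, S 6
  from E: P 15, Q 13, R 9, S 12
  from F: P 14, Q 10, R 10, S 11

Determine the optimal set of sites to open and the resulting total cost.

Open D only; minimum total cost 37.

For any fixed open set, each work cell goes to its cheapest open site; total = fixed + service.
{D}: P→D 4, Q→D 7, R→D 8, S→D 6. Service 25; fixed 12; total 37.
{C, D}: P→D 4, Q→C 2, R→D 8, S→D 6. Service 20; fixed 18; total 38.
{A, D}: service 23 + fixed 19 = 42
{A, B, C, D, E, F}: P→D 4, Q→C 2, R→D 8, S→D 6. Service 20; fixed 62; total 82.
No other subset beats 37.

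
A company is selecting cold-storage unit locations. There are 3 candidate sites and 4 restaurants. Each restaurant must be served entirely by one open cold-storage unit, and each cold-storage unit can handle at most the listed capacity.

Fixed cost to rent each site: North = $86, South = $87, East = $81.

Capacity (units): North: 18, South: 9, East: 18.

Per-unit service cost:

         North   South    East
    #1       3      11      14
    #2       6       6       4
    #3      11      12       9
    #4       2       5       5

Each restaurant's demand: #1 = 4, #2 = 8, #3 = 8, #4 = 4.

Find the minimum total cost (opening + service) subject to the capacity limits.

Open {North, East}: #1→North 3·4=12, #2→East 4·8=32, #3→East 9·8=72, #4→North 2·4=8.
Loads: North carries 8/18, East carries 16/18. Service 124; fixed 167; total 291.
Next best feasible plan costs 307.

Minimum total cost: 291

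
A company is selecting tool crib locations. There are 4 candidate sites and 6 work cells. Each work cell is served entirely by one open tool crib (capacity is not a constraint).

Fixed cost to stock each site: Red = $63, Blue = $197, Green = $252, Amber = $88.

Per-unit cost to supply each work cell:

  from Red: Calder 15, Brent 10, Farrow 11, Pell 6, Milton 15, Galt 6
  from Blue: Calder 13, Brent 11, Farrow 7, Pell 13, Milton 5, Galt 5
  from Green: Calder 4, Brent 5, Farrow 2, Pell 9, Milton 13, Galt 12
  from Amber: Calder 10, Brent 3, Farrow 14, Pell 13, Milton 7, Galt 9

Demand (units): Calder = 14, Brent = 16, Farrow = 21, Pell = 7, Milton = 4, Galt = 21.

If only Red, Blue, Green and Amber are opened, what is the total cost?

Total cost: 913

Each work cell is assigned to its cheapest site among the open ones.
{Red, Blue, Green, Amber}: Calder→Green 4·14=56, Brent→Amber 3·16=48, Farrow→Green 2·21=42, Pell→Red 6·7=42, Milton→Blue 5·4=20, Galt→Blue 5·21=105. Service 313; fixed 600; total 913.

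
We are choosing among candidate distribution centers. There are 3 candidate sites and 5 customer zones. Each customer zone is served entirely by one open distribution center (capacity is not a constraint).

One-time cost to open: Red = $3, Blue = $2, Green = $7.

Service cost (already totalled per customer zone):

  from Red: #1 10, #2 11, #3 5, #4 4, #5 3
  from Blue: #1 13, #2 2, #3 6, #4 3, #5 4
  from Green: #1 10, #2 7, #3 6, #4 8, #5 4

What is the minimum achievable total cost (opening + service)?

Minimum total cost: 28

For any fixed open set, each customer zone goes to its cheapest open site; total = fixed + service.
{Red, Blue}: #1→Red 10, #2→Blue 2, #3→Red 5, #4→Blue 3, #5→Red 3. Service 23; fixed 5; total 28.
{Blue}: service 28 + fixed 2 = 30
{Blue, Green}: #1→Green 10, #2→Blue 2, #3→Blue 6, #4→Blue 3, #5→Blue 4. Service 25; fixed 9; total 34.
{Red, Blue, Green}: service 23 + fixed 12 = 35
No other subset beats 28.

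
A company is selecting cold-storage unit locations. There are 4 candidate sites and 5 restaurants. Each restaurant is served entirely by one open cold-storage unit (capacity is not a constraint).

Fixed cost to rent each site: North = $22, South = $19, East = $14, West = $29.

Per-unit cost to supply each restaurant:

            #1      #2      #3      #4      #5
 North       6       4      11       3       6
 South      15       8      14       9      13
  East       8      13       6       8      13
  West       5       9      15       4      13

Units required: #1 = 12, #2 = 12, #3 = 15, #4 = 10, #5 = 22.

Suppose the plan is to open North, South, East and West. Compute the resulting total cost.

Each restaurant is assigned to its cheapest site among the open ones.
{North, South, East, West}: #1→West 5·12=60, #2→North 4·12=48, #3→East 6·15=90, #4→North 3·10=30, #5→North 6·22=132. Service 360; fixed 84; total 444.

Total cost: 444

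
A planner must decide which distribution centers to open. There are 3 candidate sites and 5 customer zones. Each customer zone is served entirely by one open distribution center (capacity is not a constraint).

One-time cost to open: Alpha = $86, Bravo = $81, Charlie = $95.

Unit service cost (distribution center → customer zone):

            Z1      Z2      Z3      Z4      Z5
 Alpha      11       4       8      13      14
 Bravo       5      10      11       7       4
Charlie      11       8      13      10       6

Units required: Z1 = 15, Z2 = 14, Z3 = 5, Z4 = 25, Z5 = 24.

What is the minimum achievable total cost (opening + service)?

For any fixed open set, each customer zone goes to its cheapest open site; total = fixed + service.
{Alpha, Bravo}: Z1→Bravo 5·15=75, Z2→Alpha 4·14=56, Z3→Alpha 8·5=40, Z4→Bravo 7·25=175, Z5→Bravo 4·24=96. Service 442; fixed 167; total 609.
{Bravo}: service 541 + fixed 81 = 622
{Bravo, Charlie}: service 513 + fixed 176 = 689
{Alpha, Bravo, Charlie}: Z1→Bravo 5·15=75, Z2→Alpha 4·14=56, Z3→Alpha 8·5=40, Z4→Bravo 7·25=175, Z5→Bravo 4·24=96. Service 442; fixed 262; total 704.
No other subset beats 609.

Minimum total cost: 609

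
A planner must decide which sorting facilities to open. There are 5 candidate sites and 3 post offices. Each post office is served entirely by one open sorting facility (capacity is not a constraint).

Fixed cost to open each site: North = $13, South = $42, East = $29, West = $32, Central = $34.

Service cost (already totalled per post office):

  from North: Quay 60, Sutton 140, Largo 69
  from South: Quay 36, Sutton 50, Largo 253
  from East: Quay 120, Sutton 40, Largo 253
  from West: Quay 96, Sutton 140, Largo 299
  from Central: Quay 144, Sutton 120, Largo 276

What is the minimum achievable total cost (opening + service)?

For any fixed open set, each post office goes to its cheapest open site; total = fixed + service.
{North, South}: Quay→South 36, Sutton→South 50, Largo→North 69. Service 155; fixed 55; total 210.
{North, East}: Quay→North 60, Sutton→East 40, Largo→North 69. Service 169; fixed 42; total 211.
{North, South, East}: service 145 + fixed 84 = 229
{North, South, East, West, Central}: service 145 + fixed 150 = 295
No other subset beats 210.

Minimum total cost: 210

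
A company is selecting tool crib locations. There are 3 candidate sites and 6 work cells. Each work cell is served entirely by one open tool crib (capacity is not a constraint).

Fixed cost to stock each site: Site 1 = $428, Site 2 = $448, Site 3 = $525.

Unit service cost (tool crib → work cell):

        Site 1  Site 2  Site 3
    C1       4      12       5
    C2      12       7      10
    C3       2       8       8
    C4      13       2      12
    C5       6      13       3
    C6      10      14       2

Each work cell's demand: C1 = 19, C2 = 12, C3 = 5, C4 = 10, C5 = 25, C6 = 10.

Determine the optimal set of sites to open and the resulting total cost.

Open Site 3 only; minimum total cost 995.

For any fixed open set, each work cell goes to its cheapest open site; total = fixed + service.
{Site 3}: C1→Site 3 5·19=95, C2→Site 3 10·12=120, C3→Site 3 8·5=40, C4→Site 3 12·10=120, C5→Site 3 3·25=75, C6→Site 3 2·10=20. Service 470; fixed 525; total 995.
{Site 1}: C1→Site 1 4·19=76, C2→Site 1 12·12=144, C3→Site 1 2·5=10, C4→Site 1 13·10=130, C5→Site 1 6·25=150, C6→Site 1 10·10=100. Service 610; fixed 428; total 1038.
{Site 2}: C1→Site 2 12·19=228, C2→Site 2 7·12=84, C3→Site 2 8·5=40, C4→Site 2 2·10=20, C5→Site 2 13·25=325, C6→Site 2 14·10=140. Service 837; fixed 448; total 1285.
{Site 1, Site 2, Site 3}: service 285 + fixed 1401 = 1686
No other subset beats 995.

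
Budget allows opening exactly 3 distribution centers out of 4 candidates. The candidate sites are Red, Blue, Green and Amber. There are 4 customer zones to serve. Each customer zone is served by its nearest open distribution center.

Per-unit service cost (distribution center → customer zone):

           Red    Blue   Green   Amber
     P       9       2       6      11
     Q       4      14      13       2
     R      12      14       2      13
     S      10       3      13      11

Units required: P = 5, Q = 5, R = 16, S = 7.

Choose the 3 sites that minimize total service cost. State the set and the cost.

Choose Blue, Green and Amber; total service cost 73.

With exactly 3 open, each customer zone uses its cheapest among the chosen.
{Blue, Green, Amber}: P→Blue 2·5=10, Q→Amber 2·5=10, R→Green 2·16=32, S→Blue 3·7=21. Service cost 73.
{Red, Blue, Green}: service cost 83
{Red, Green, Amber}: service cost 142
Among all 4 size-3 choices, {Blue, Green, Amber} is lowest.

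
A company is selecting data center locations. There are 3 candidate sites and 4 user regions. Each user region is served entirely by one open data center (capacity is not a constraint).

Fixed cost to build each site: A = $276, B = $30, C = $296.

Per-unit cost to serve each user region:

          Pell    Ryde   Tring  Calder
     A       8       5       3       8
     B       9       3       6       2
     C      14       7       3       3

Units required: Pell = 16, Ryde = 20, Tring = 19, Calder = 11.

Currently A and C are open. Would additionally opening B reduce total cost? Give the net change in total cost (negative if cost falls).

Current service cost with {A, C}: 318.
Adding B: each user region re-picks its cheapest; new service cost 267, saving 51.
Extra fixed cost: 30. Net change = 30 − 51 = -21.
(Totals: 890 → 869.)

Yes — net change −21 (cost falls by 21).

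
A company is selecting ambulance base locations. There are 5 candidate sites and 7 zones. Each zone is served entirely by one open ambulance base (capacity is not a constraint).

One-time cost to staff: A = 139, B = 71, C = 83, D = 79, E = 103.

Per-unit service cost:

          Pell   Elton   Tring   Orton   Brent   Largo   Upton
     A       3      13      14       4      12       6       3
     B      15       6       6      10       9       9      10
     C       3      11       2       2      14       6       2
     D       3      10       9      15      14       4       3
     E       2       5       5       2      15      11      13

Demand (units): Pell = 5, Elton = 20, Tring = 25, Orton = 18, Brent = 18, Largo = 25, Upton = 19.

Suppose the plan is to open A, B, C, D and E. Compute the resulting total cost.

Total cost: 971

Each zone is assigned to its cheapest site among the open ones.
{A, B, C, D, E}: Pell→E 2·5=10, Elton→E 5·20=100, Tring→C 2·25=50, Orton→C 2·18=36, Brent→B 9·18=162, Largo→D 4·25=100, Upton→C 2·19=38. Service 496; fixed 475; total 971.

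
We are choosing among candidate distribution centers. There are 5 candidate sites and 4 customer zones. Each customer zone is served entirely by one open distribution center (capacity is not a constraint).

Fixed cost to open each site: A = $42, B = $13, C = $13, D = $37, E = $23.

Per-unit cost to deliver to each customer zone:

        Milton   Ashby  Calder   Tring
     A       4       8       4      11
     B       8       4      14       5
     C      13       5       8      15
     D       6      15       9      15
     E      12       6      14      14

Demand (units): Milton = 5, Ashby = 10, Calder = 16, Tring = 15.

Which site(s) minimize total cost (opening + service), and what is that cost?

For any fixed open set, each customer zone goes to its cheapest open site; total = fixed + service.
{A, B}: Milton→A 4·5=20, Ashby→B 4·10=40, Calder→A 4·16=64, Tring→B 5·15=75. Service 199; fixed 55; total 254.
{A, B, C}: service 199 + fixed 68 = 267
{A, B, E}: Milton→A 4·5=20, Ashby→B 4·10=40, Calder→A 4·16=64, Tring→B 5·15=75. Service 199; fixed 78; total 277.
{A, B, C, D, E}: Milton→A 4·5=20, Ashby→B 4·10=40, Calder→A 4·16=64, Tring→B 5·15=75. Service 199; fixed 128; total 327.
No other subset beats 254.

Open A and B; minimum total cost 254.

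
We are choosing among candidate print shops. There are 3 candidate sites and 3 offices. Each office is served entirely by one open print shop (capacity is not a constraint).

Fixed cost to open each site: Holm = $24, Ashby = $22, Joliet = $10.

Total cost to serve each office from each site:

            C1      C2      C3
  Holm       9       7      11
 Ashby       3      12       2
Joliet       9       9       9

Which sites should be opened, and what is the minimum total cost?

Open Joliet only; minimum total cost 37.

For any fixed open set, each office goes to its cheapest open site; total = fixed + service.
{Joliet}: C1→Joliet 9, C2→Joliet 9, C3→Joliet 9. Service 27; fixed 10; total 37.
{Ashby}: C1→Ashby 3, C2→Ashby 12, C3→Ashby 2. Service 17; fixed 22; total 39.
{Ashby, Joliet}: C1→Ashby 3, C2→Joliet 9, C3→Ashby 2. Service 14; fixed 32; total 46.
{Holm, Ashby, Joliet}: service 12 + fixed 56 = 68
(All 7 nonempty subsets were checked; Joliet only is lowest.)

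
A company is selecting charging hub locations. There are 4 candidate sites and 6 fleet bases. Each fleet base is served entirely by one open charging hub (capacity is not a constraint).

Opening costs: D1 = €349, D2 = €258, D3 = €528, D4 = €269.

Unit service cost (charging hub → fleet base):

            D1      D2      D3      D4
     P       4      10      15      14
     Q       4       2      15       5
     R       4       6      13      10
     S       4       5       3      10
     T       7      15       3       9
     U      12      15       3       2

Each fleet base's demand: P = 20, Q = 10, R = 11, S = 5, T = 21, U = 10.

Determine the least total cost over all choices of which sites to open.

Minimum total cost: 800

For any fixed open set, each fleet base goes to its cheapest open site; total = fixed + service.
{D1}: P→D1 4·20=80, Q→D1 4·10=40, R→D1 4·11=44, S→D1 4·5=20, T→D1 7·21=147, U→D1 12·10=120. Service 451; fixed 349; total 800.
{D4}: service 699 + fixed 269 = 968
{D1, D4}: service 351 + fixed 618 = 969
{D1, D2, D3, D4}: service 242 + fixed 1404 = 1646
No other subset beats 800.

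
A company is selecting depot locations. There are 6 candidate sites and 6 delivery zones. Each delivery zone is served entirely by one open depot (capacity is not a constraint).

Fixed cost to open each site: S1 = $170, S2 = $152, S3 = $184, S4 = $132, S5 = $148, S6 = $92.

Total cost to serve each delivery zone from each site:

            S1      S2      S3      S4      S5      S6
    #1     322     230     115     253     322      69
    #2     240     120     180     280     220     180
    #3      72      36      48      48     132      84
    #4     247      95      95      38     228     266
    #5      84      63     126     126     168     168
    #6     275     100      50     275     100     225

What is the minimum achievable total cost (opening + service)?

Minimum total cost: 727

For any fixed open set, each delivery zone goes to its cheapest open site; total = fixed + service.
{S2, S6}: #1→S6 69, #2→S2 120, #3→S2 36, #4→S2 95, #5→S2 63, #6→S2 100. Service 483; fixed 244; total 727.
{S2}: #1→S2 230, #2→S2 120, #3→S2 36, #4→S2 95, #5→S2 63, #6→S2 100. Service 644; fixed 152; total 796.
{S3}: #1→S3 115, #2→S3 180, #3→S3 48, #4→S3 95, #5→S3 126, #6→S3 50. Service 614; fixed 184; total 798.
{S1, S2, S3, S4, S5, S6}: service 376 + fixed 878 = 1254
No other subset beats 727.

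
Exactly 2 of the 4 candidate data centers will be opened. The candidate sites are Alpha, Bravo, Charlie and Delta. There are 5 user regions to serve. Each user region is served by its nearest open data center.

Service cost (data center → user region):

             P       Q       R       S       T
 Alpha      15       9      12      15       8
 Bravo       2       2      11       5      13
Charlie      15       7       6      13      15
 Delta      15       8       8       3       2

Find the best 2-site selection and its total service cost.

With exactly 2 open, each user region uses its cheapest among the chosen.
{Bravo, Delta}: P→Bravo 2, Q→Bravo 2, R→Delta 8, S→Delta 3, T→Delta 2. Service cost 17.
{Alpha, Bravo}: service cost 28
{Bravo, Charlie}: service cost 28
Among all 6 size-2 choices, {Bravo, Delta} is lowest.

Choose Bravo and Delta; total service cost 17.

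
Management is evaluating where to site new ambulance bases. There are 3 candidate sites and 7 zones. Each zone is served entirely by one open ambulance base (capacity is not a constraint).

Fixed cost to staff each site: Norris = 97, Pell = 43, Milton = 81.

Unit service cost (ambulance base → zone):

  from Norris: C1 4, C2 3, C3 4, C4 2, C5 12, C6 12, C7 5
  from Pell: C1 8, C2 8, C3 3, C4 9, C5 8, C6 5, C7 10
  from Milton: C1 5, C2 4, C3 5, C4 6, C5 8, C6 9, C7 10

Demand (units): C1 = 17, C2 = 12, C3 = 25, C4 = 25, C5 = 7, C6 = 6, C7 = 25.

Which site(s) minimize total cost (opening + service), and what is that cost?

Open Norris and Pell; minimum total cost 580.

For any fixed open set, each zone goes to its cheapest open site; total = fixed + service.
{Norris, Pell}: C1→Norris 4·17=68, C2→Norris 3·12=36, C3→Pell 3·25=75, C4→Norris 2·25=50, C5→Pell 8·7=56, C6→Pell 5·6=30, C7→Norris 5·25=125. Service 440; fixed 140; total 580.
{Norris}: service 535 + fixed 97 = 632
{Norris, Pell, Milton}: C1→Norris 4·17=68, C2→Norris 3·12=36, C3→Pell 3·25=75, C4→Norris 2·25=50, C5→Pell 8·7=56, C6→Pell 5·6=30, C7→Norris 5·25=125. Service 440; fixed 221; total 661.
{Pell}: service 868 + fixed 43 = 911
No other subset beats 580.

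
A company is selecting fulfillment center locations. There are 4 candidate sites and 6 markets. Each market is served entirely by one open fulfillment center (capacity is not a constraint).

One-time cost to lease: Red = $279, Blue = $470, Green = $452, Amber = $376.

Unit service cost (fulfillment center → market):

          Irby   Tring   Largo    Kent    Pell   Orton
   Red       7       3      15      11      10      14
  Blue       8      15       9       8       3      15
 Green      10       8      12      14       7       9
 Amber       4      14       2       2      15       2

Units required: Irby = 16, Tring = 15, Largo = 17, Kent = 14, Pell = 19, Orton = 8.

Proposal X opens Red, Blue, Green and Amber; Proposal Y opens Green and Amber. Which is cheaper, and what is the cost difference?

Proposal X: {Red, Blue, Green, Amber}: Irby→Amber 4·16=64, Tring→Red 3·15=45, Largo→Amber 2·17=34, Kent→Amber 2·14=28, Pell→Blue 3·19=57, Orton→Amber 2·8=16. Service 244; fixed 1577; total 1821.
Proposal Y: {Green, Amber}: Irby→Amber 4·16=64, Tring→Green 8·15=120, Largo→Amber 2·17=34, Kent→Amber 2·14=28, Pell→Green 7·19=133, Orton→Amber 2·8=16. Service 395; fixed 828; total 1223.
Difference: |1821 − 1223| = 598.

Proposal Y is cheaper by 598.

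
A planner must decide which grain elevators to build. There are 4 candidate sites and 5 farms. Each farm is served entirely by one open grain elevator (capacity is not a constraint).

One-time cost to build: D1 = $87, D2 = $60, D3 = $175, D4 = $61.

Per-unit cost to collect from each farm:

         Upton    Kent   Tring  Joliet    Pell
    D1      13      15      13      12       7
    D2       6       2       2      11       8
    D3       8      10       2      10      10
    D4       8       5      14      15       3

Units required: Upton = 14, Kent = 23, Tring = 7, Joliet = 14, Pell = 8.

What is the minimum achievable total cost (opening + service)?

For any fixed open set, each farm goes to its cheapest open site; total = fixed + service.
{D2}: Upton→D2 6·14=84, Kent→D2 2·23=46, Tring→D2 2·7=14, Joliet→D2 11·14=154, Pell→D2 8·8=64. Service 362; fixed 60; total 422.
{D2, D4}: service 322 + fixed 121 = 443
{D1, D2}: Upton→D2 6·14=84, Kent→D2 2·23=46, Tring→D2 2·7=14, Joliet→D2 11·14=154, Pell→D1 7·8=56. Service 354; fixed 147; total 501.
{D1, D2, D3, D4}: Upton→D2 6·14=84, Kent→D2 2·23=46, Tring→D2 2·7=14, Joliet→D3 10·14=140, Pell→D4 3·8=24. Service 308; fixed 383; total 691.
(All 15 nonempty subsets were checked; D2 only is lowest.)

Minimum total cost: 422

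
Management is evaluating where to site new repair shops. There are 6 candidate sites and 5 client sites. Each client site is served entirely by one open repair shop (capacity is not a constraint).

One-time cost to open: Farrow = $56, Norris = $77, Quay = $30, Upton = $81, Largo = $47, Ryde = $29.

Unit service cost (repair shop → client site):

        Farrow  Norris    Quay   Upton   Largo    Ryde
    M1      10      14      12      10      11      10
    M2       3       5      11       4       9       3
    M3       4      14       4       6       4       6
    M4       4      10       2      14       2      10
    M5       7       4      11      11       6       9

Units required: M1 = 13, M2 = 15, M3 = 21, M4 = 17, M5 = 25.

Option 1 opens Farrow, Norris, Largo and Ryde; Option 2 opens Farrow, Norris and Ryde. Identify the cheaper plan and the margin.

Option 2 is cheaper by 13.

Option 1: {Farrow, Norris, Largo, Ryde}: M1→Farrow 10·13=130, M2→Farrow 3·15=45, M3→Farrow 4·21=84, M4→Largo 2·17=34, M5→Norris 4·25=100. Service 393; fixed 209; total 602.
Option 2: {Farrow, Norris, Ryde}: M1→Farrow 10·13=130, M2→Farrow 3·15=45, M3→Farrow 4·21=84, M4→Farrow 4·17=68, M5→Norris 4·25=100. Service 427; fixed 162; total 589.
Difference: |602 − 589| = 13.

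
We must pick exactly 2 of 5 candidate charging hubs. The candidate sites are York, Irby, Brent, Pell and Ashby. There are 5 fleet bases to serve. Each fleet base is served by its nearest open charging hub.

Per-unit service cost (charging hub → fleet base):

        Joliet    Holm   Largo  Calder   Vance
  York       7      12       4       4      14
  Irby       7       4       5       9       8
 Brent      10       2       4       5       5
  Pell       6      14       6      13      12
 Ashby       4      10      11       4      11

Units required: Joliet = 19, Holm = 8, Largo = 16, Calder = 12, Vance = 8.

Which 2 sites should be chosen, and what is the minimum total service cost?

With exactly 2 open, each fleet base uses its cheapest among the chosen.
{Brent, Ashby}: Joliet→Ashby 4·19=76, Holm→Brent 2·8=16, Largo→Brent 4·16=64, Calder→Ashby 4·12=48, Vance→Brent 5·8=40. Service cost 244.
{Brent, Pell}: service cost 294
{Irby, Ashby}: service cost 300
Among all 10 size-2 choices, {Brent, Ashby} is lowest.

Choose Brent and Ashby; total service cost 244.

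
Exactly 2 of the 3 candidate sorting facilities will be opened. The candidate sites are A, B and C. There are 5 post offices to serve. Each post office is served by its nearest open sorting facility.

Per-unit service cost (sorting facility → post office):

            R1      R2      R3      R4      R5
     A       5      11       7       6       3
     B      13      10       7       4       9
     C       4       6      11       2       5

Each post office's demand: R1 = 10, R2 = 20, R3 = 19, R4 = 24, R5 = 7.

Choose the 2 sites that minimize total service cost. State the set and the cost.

Choose A and C; total service cost 362.

With exactly 2 open, each post office uses its cheapest among the chosen.
{A, C}: R1→C 4·10=40, R2→C 6·20=120, R3→A 7·19=133, R4→C 2·24=48, R5→A 3·7=21. Service cost 362.
{B, C}: service cost 376
{A, B}: service cost 500
Among all 3 size-2 choices, {A, C} is lowest.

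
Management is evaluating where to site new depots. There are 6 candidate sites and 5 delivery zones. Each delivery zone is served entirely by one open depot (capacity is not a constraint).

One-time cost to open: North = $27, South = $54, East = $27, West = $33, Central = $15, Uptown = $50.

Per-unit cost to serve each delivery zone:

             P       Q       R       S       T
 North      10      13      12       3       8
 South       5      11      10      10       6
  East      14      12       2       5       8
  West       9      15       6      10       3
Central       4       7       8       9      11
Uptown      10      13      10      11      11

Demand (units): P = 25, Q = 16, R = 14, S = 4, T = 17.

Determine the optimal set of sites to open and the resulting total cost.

Open East, West and Central; minimum total cost 386.

For any fixed open set, each delivery zone goes to its cheapest open site; total = fixed + service.
{East, West, Central}: P→Central 4·25=100, Q→Central 7·16=112, R→East 2·14=28, S→East 5·4=20, T→West 3·17=51. Service 311; fixed 75; total 386.
{North, East, West, Central}: P→Central 4·25=100, Q→Central 7·16=112, R→East 2·14=28, S→North 3·4=12, T→West 3·17=51. Service 303; fixed 102; total 405.
{West, Central}: P→Central 4·25=100, Q→Central 7·16=112, R→West 6·14=84, S→Central 9·4=36, T→West 3·17=51. Service 383; fixed 48; total 431.
{North, South, East, West, Central, Uptown}: P→Central 4·25=100, Q→Central 7·16=112, R→East 2·14=28, S→North 3·4=12, T→West 3·17=51. Service 303; fixed 206; total 509.
No other subset beats 386.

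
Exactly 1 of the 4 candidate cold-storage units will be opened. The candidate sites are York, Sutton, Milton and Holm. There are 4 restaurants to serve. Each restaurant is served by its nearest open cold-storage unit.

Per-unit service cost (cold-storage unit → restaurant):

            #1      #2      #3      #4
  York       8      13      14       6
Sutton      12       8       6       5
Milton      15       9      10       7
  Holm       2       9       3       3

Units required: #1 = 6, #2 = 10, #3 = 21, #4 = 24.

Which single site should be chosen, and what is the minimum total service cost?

With exactly 1 open, each restaurant uses its cheapest among the chosen.
{Holm}: #1→Holm 2·6=12, #2→Holm 9·10=90, #3→Holm 3·21=63, #4→Holm 3·24=72. Service cost 237.
{Sutton}: service cost 398
{Milton}: service cost 558
Among all 4 size-1 choices, {Holm} is lowest.

Choose Holm only; total service cost 237.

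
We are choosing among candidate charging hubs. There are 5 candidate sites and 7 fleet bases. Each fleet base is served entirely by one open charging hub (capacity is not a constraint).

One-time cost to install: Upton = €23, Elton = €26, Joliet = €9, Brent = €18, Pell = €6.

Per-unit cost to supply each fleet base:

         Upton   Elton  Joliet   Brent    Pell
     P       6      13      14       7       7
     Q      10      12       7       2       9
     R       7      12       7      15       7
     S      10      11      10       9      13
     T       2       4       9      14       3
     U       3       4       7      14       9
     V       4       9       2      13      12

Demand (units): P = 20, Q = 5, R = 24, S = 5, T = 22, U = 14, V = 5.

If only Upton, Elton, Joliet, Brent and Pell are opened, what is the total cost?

Each fleet base is assigned to its cheapest site among the open ones.
{Upton, Elton, Joliet, Brent, Pell}: P→Upton 6·20=120, Q→Brent 2·5=10, R→Upton 7·24=168, S→Brent 9·5=45, T→Upton 2·22=44, U→Upton 3·14=42, V→Joliet 2·5=10. Service 439; fixed 82; total 521.

Total cost: 521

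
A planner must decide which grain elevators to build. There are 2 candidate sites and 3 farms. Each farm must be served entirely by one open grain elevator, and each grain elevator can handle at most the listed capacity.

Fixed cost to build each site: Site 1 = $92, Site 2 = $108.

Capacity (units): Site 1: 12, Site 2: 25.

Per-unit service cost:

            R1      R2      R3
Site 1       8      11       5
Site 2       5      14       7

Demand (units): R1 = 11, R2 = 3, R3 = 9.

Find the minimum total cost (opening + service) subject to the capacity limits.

Open {Site 2}: R1→Site 2 5·11=55, R2→Site 2 14·3=42, R3→Site 2 7·9=63.
Loads: Site 2 carries 23/25. Service 160; fixed 108; total 268.
Next best feasible plan costs 333.

Minimum total cost: 268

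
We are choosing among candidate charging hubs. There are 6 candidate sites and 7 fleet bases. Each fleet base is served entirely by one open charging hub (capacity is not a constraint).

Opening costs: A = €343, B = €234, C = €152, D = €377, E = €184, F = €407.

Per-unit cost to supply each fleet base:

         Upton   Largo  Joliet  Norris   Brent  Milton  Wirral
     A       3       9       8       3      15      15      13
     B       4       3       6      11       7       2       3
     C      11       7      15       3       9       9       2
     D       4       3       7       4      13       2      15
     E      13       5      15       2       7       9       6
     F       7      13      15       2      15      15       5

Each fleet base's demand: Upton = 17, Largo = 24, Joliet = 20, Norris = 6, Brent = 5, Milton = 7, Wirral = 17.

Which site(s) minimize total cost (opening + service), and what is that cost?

Open B only; minimum total cost 660.

For any fixed open set, each fleet base goes to its cheapest open site; total = fixed + service.
{B}: Upton→B 4·17=68, Largo→B 3·24=72, Joliet→B 6·20=120, Norris→B 11·6=66, Brent→B 7·5=35, Milton→B 2·7=14, Wirral→B 3·17=51. Service 426; fixed 234; total 660.
{B, C}: service 361 + fixed 386 = 747
{B, E}: service 372 + fixed 418 = 790
{A, B, C, D, E, F}: service 338 + fixed 1697 = 2035
No other subset beats 660.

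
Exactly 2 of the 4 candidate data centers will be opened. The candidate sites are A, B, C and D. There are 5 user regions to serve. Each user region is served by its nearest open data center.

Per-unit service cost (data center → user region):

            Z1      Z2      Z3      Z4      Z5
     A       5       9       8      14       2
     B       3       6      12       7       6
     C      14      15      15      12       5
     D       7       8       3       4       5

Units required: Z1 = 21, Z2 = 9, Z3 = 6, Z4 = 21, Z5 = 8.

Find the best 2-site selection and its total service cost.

With exactly 2 open, each user region uses its cheapest among the chosen.
{B, D}: Z1→B 3·21=63, Z2→B 6·9=54, Z3→D 3·6=18, Z4→D 4·21=84, Z5→D 5·8=40. Service cost 259.
{A, D}: service cost 295
{A, B}: service cost 328
Among all 6 size-2 choices, {B, D} is lowest.

Choose B and D; total service cost 259.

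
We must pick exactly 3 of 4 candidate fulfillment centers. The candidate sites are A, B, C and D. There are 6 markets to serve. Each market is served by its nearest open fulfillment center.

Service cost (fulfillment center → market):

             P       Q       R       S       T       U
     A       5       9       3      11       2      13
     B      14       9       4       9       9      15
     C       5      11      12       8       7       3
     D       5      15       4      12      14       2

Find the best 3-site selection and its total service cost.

Choose A, C and D; total service cost 29.

With exactly 3 open, each market uses its cheapest among the chosen.
{A, C, D}: P→A 5, Q→A 9, R→A 3, S→C 8, T→A 2, U→D 2. Service cost 29.
{A, B, C}: service cost 30
{A, B, D}: service cost 30
Among all 4 size-3 choices, {A, C, D} is lowest.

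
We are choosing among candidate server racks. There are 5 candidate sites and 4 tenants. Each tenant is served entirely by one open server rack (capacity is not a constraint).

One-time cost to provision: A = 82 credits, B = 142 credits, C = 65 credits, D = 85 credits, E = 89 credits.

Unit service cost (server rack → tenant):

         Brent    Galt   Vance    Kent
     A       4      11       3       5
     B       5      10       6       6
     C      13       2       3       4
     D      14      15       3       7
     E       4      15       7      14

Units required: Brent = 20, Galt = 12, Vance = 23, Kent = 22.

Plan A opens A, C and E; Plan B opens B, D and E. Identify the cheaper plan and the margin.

Plan A is cheaper by 220.

Plan A: {A, C, E}: Brent→A 4·20=80, Galt→C 2·12=24, Vance→A 3·23=69, Kent→C 4·22=88. Service 261; fixed 236; total 497.
Plan B: {B, D, E}: Brent→E 4·20=80, Galt→B 10·12=120, Vance→D 3·23=69, Kent→B 6·22=132. Service 401; fixed 316; total 717.
Difference: |497 − 717| = 220.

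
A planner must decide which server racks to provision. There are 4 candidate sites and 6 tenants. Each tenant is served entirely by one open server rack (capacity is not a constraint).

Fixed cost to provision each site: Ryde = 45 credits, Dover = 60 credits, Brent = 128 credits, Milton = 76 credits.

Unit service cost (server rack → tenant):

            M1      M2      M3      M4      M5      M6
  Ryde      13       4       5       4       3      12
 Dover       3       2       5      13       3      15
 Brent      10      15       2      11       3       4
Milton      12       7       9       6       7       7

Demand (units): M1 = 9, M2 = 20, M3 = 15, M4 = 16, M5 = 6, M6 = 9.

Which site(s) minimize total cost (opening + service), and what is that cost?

Open Ryde and Dover; minimum total cost 437.

For any fixed open set, each tenant goes to its cheapest open site; total = fixed + service.
{Ryde, Dover}: M1→Dover 3·9=27, M2→Dover 2·20=40, M3→Ryde 5·15=75, M4→Ryde 4·16=64, M5→Ryde 3·6=18, M6→Ryde 12·9=108. Service 332; fixed 105; total 437.
{Ryde, Dover, Brent}: service 215 + fixed 233 = 448
{Dover, Milton}: M1→Dover 3·9=27, M2→Dover 2·20=40, M3→Dover 5·15=75, M4→Milton 6·16=96, M5→Dover 3·6=18, M6→Milton 7·9=63. Service 319; fixed 136; total 455.
{Ryde, Dover, Brent, Milton}: service 215 + fixed 309 = 524
(All 15 nonempty subsets were checked; Ryde and Dover is lowest.)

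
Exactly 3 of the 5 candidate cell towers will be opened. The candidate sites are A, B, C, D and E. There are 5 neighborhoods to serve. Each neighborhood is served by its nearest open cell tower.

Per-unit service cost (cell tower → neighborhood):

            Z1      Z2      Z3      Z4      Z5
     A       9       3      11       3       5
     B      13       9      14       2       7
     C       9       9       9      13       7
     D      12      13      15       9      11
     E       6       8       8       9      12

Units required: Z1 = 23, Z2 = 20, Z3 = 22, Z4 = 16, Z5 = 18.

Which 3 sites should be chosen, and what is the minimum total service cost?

With exactly 3 open, each neighborhood uses its cheapest among the chosen.
{A, B, E}: Z1→E 6·23=138, Z2→A 3·20=60, Z3→E 8·22=176, Z4→B 2·16=32, Z5→A 5·18=90. Service cost 496.
{A, C, E}: service cost 512
{A, D, E}: service cost 512
Among all 10 size-3 choices, {A, B, E} is lowest.

Choose A, B and E; total service cost 496.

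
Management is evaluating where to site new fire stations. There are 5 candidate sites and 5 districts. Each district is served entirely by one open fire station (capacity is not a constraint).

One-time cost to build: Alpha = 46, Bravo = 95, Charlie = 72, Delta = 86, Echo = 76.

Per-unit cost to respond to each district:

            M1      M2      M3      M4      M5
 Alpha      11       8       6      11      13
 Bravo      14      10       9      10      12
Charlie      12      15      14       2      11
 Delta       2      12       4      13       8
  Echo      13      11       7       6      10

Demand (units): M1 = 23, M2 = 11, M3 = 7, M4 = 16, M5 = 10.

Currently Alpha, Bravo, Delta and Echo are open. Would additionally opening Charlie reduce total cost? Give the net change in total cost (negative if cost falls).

No — net change +8 (cost rises by 8).

Current service cost with {Alpha, Bravo, Delta, Echo}: 338.
Adding Charlie: each district re-picks its cheapest; new service cost 274, saving 64.
Extra fixed cost: 72. Net change = 72 − 64 = 8.
(Totals: 641 → 649.)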